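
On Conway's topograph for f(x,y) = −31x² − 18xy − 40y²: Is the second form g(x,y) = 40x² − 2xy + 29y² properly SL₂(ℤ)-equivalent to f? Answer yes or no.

D₁ = -4636, D₂ = -4636
f is negative-definite; reduce −f:
−f: reduced (well bottom): (31,18,40) with a≤c, −a<b≤a
flip sign back: reduced form of f is (-31,-18,-40)
g: flip: (40,-2,29)→(29,2,40)
g: reduced (well bottom): (29,2,40) with a≤c, −a<b≤a
reduced forms (-31, -18, -40) vs (29, 2, 40) ⇒ inequivalent

no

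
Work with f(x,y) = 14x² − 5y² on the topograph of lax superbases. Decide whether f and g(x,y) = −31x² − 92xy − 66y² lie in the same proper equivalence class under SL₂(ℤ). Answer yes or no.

D₁ = 280, D₂ = 280
river cycle of f (length 6): (-5, 10, 9), (9, 8, -6), (-6, 16, 1), (1, 16, -6), (-6, 8, 9), (9, 10, -5)
river cycle of g (length 6): (-5, 10, 9), (9, 8, -6), (-6, 16, 1), (1, 16, -6), (-6, 8, 9), (9, 10, -5)
cycles coincide ⇒ equivalent

yes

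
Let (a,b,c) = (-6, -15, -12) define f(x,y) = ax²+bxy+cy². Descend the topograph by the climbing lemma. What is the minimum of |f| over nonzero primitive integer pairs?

translate: b→3 (≡15 mod 12), so (6,15,12)→(6,3,3)
flip: (6,3,3)→(3,-3,6)
translate: b→3 (≡-3 mod 6), so (3,-3,6)→(3,3,6)
reduced (well bottom): (3,3,6) with a≤c, −a<b≤a
well minimum |f| = |-3| = 3 (negative-definite)

3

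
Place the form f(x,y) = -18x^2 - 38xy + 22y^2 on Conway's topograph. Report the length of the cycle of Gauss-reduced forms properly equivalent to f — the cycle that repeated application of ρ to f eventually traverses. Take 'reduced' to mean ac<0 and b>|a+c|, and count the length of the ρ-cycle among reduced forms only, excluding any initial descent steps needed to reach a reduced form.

D = 3028, ⌊√D⌋ = 55
descent: ρ → (22,38,-18)  [lands on river]
river: ρ → (-18,34,26)
river: ρ → (26,18,-26)
river: ρ → (-26,34,18)
river: ρ → (18,38,-22)
river: ρ → (-22,50,6)
river: ρ → (6,46,-38)
river: ρ → (-38,30,14)
river: ρ → (14,54,-2)
river: ρ → (-2,54,14)
river: ρ → (14,30,-38)
river: ρ → (-38,46,6)
river: ρ → (6,50,-22)
river: ρ → (-22,38,18)
river: ρ → (18,34,-26)
river: ρ → (-26,18,26)
river: ρ → (26,34,-18)
river: ρ → (-18,38,22)
river: ρ → (22,50,-6)
river: ρ → (-6,46,38)
river: ρ → (38,30,-14)
river: ρ → (-14,54,2)
river: ρ → (2,54,-14)
river: ρ → (-14,30,38)
river: ρ → (38,46,-6)
river: ρ → (-6,50,22)
ρ-cycle length = 26 (tail of 1 descent step not counted)

26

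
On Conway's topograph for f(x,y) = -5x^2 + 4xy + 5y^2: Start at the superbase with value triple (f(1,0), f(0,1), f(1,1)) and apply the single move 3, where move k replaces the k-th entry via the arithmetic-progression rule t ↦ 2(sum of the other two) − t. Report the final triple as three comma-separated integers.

start (-5,5,4) = (f(1,0),f(0,1),f(1,1))
replace slot 3: 2·((-5)+5) − 4 = -4 → (-5,5,-4)

-5,5,-4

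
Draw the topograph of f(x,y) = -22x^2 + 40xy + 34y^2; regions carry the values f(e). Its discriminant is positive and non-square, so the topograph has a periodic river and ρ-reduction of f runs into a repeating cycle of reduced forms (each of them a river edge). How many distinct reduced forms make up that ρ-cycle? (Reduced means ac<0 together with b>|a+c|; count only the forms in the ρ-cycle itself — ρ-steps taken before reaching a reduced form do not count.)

D = 4592, ⌊√D⌋ = 67
river: ρ → (34,28,-28)
river: ρ → (-28,28,34)
river: ρ → (34,40,-22)
river: ρ → (-22,48,26)
river: ρ → (26,56,-14)
river: ρ → (-14,56,26)
river: ρ → (26,48,-22)
river: ρ → (-22,40,34)
ρ-cycle length = 8 (tail of 0 descent steps not counted)

8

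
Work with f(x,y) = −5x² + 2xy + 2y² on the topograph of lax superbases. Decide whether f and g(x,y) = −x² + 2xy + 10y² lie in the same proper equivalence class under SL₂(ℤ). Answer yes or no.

D₁ = 44, D₂ = 44
river cycle of f (length 2): (2, 6, -1), (-1, 6, 2)
river cycle of g (length 2): (-1, 6, 2), (2, 6, -1)
cycles coincide ⇒ equivalent

yes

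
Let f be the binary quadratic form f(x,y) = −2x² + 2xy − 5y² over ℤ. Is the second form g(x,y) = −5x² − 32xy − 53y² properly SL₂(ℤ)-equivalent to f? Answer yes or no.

D₁ = -36, D₂ = -36
f is negative-definite; reduce −f:
−f: translate: b→2 (≡-2 mod 4), so (2,-2,5)→(2,2,5)
−f: reduced (well bottom): (2,2,5) with a≤c, −a<b≤a
flip sign back: reduced form of f is (-2,-2,-5)
g is negative-definite; reduce −g:
−g: translate: b→2 (≡32 mod 10), so (5,32,53)→(5,2,2)
−g: flip: (5,2,2)→(2,-2,5)
−g: translate: b→2 (≡-2 mod 4), so (2,-2,5)→(2,2,5)
−g: reduced (well bottom): (2,2,5) with a≤c, −a<b≤a
flip sign back: reduced form of g is (-2,-2,-5)
reduced forms (-2, -2, -5) vs (-2, -2, -5) ⇒ equivalent

yes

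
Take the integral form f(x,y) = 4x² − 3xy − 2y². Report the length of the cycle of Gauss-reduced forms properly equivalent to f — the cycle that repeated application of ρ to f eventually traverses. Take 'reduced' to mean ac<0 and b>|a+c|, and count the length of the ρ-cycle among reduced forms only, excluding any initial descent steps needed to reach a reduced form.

D = 41, ⌊√D⌋ = 6
descent: ρ → (-2,3,4)  [lands on river]
river: ρ → (4,5,-1)
river: ρ → (-1,5,4)
river: ρ → (4,3,-2)
river: ρ → (-2,5,2)
river: ρ → (2,3,-4)
river: ρ → (-4,5,1)
river: ρ → (1,5,-4)
river: ρ → (-4,3,2)
river: ρ → (2,5,-2)
ρ-cycle length = 10 (tail of 1 descent step not counted)

10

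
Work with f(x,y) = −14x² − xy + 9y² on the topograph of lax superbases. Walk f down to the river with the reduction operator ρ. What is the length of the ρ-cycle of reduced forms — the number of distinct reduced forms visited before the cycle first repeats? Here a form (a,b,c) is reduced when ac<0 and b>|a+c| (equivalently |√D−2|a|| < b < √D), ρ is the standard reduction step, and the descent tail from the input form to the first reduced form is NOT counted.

D = 505, ⌊√D⌋ = 22
descent: ρ → (9,19,-4)  [lands on river]
river: ρ → (-4,21,4)
river: ρ → (4,19,-9)
river: ρ → (-9,17,6)
river: ρ → (6,19,-6)
river: ρ → (-6,17,9)
ρ-cycle length = 6 (tail of 1 descent step not counted)

6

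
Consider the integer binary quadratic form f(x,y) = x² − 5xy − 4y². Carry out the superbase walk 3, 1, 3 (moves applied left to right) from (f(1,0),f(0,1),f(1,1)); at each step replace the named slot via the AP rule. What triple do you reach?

start (1,-4,-8) = (f(1,0),f(0,1),f(1,1))
replace slot 3: 2·(1+(-4)) − (-8) = 2 → (1,-4,2)
replace slot 1: 2·((-4)+2) − 1 = -5 → (-5,-4,2)
replace slot 3: 2·((-5)+(-4)) − 2 = -20 → (-5,-4,-20)

-5,-4,-20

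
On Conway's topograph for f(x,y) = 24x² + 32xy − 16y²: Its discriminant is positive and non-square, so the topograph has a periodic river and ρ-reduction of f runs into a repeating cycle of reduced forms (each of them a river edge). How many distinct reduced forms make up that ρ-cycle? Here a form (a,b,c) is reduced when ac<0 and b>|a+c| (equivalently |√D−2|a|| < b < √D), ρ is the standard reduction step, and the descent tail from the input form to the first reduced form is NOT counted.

D = 2560, ⌊√D⌋ = 50
river: ρ → (-16,32,24)
river: ρ → (24,16,-24)
river: ρ → (-24,32,16)
river: ρ → (16,32,-24)
river: ρ → (-24,16,24)
river: ρ → (24,32,-16)
ρ-cycle length = 6 (tail of 0 descent steps not counted)

6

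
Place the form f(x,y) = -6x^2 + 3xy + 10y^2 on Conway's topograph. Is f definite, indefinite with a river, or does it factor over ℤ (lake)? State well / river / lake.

D = b²−4ac = 3² − 4·(-6)·10 = 249
D > 0 non-square ⇒ indefinite ⇒ periodic river

river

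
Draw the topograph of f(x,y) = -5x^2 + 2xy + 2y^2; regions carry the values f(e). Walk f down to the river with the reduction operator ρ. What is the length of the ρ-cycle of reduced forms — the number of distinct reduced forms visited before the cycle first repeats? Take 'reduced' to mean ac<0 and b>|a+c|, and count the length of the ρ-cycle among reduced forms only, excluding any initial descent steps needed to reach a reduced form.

D = 44, ⌊√D⌋ = 6
descent: ρ → (2,6,-1)  [lands on river]
river: ρ → (-1,6,2)
ρ-cycle length = 2 (tail of 1 descent step not counted)

2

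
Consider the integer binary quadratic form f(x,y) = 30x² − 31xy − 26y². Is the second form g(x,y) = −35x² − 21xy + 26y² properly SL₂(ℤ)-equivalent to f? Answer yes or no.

D₁ = 4081, D₂ = 4081
river cycle of f (length 28): (-26, 31, 30), (30, 29, -27), (-27, 25, 32), (32, 39, -20), (-20, 41, 30), (30, 19, -31), (-31, 43, 18), (18, 29, -45), (-45, 61, 2), (2, 63, -14), … (18 more)
river cycle of g (length 28): (26, 21, -35), (-35, 49, 12), (12, 47, -39), (-39, 31, 20), (20, 49, -21), (-21, 35, 34), (34, 33, -22), (-22, 55, 12), (12, 41, -50), (-50, 59, 3), … (18 more)
cycles differ ⇒ inequivalent

no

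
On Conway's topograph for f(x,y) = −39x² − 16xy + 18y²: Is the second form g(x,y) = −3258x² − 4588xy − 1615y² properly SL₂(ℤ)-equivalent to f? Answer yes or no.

D₁ = 3064, D₂ = 3064
river cycle of f (length 44): (18, 52, -5), (-5, 48, 38), (38, 28, -15), (-15, 32, 34), (34, 36, -13), (-13, 42, 25), (25, 8, -30), (-30, 52, 3), (3, 50, -47), (-47, 44, 6), … (34 more)
river cycle of g (length 44): (18, 52, -5), (-5, 48, 38), (38, 28, -15), (-15, 32, 34), (34, 36, -13), (-13, 42, 25), (25, 8, -30), (-30, 52, 3), (3, 50, -47), (-47, 44, 6), … (34 more)
cycles coincide ⇒ equivalent

yes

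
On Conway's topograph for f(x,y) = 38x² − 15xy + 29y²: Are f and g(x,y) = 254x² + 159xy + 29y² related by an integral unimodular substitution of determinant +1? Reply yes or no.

D₁ = -4183, D₂ = -4183
f: flip: (38,-15,29)→(29,15,38)
f: reduced (well bottom): (29,15,38) with a≤c, −a<b≤a
g: flip: (254,159,29)→(29,-159,254)
g: translate: b→15 (≡-159 mod 58), so (29,-159,254)→(29,15,38)
g: reduced (well bottom): (29,15,38) with a≤c, −a<b≤a
reduced forms (29, 15, 38) vs (29, 15, 38) ⇒ equivalent

yes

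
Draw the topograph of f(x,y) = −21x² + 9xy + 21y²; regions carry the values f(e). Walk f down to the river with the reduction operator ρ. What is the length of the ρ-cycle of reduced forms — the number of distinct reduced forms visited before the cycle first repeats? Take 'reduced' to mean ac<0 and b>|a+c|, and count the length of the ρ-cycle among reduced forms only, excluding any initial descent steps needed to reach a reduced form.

D = 1845, ⌊√D⌋ = 42
river: ρ → (21,33,-9)
river: ρ → (-9,39,9)
river: ρ → (9,33,-21)
river: ρ → (-21,9,21)
ρ-cycle length = 4 (tail of 0 descent steps not counted)

4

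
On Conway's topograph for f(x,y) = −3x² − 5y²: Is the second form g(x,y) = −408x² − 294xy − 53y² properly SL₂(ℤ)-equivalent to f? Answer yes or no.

D₁ = -60, D₂ = -60
f is negative-definite; reduce −f:
−f: reduced (well bottom): (3,0,5) with a≤c, −a<b≤a
flip sign back: reduced form of f is (-3,0,-5)
g is negative-definite; reduce −g:
−g: flip: (408,294,53)→(53,-294,408)
−g: translate: b→24 (≡-294 mod 106), so (53,-294,408)→(53,24,3)
−g: flip: (53,24,3)→(3,-24,53)
−g: translate: b→0 (≡-24 mod 6), so (3,-24,53)→(3,0,5)
−g: reduced (well bottom): (3,0,5) with a≤c, −a<b≤a
flip sign back: reduced form of g is (-3,0,-5)
reduced forms (-3, 0, -5) vs (-3, 0, -5) ⇒ equivalent

yes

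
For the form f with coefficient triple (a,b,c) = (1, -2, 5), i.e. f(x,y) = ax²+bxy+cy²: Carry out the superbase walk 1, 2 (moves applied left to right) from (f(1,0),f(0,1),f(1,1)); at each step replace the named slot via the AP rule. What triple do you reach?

start (1,5,4) = (f(1,0),f(0,1),f(1,1))
replace slot 1: 2·(5+4) − 1 = 17 → (17,5,4)
replace slot 2: 2·(17+4) − 5 = 37 → (17,37,4)

17,37,4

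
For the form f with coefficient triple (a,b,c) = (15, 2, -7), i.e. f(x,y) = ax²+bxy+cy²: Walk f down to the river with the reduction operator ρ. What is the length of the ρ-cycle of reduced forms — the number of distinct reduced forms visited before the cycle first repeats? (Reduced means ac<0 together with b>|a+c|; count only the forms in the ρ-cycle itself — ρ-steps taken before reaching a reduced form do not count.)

D = 424, ⌊√D⌋ = 20
descent: ρ → (-7,12,10)  [lands on river]
river: ρ → (10,8,-9)
river: ρ → (-9,10,9)
river: ρ → (9,8,-10)
river: ρ → (-10,12,7)
river: ρ → (7,16,-6)
river: ρ → (-6,20,1)
river: ρ → (1,20,-6)
river: ρ → (-6,16,7)
river: ρ → (7,12,-10)
river: ρ → (-10,8,9)
river: ρ → (9,10,-9)
river: ρ → (-9,8,10)
river: ρ → (10,12,-7)
river: ρ → (-7,16,6)
river: ρ → (6,20,-1)
river: ρ → (-1,20,6)
river: ρ → (6,16,-7)
ρ-cycle length = 18 (tail of 1 descent step not counted)

18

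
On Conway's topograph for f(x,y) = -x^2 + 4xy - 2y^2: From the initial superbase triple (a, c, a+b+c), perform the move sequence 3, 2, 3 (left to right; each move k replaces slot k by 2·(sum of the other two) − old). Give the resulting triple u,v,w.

start (-1,-2,1) = (f(1,0),f(0,1),f(1,1))
replace slot 3: 2·((-1)+(-2)) − 1 = -7 → (-1,-2,-7)
replace slot 2: 2·((-1)+(-7)) − (-2) = -14 → (-1,-14,-7)
replace slot 3: 2·((-1)+(-14)) − (-7) = -23 → (-1,-14,-23)

-1,-14,-23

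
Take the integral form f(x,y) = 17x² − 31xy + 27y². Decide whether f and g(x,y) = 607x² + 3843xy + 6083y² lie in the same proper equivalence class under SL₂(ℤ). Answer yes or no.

D₁ = -875, D₂ = -875
f: translate: b→3 (≡-31 mod 34), so (17,-31,27)→(17,3,13)
f: flip: (17,3,13)→(13,-3,17)
f: reduced (well bottom): (13,-3,17) with a≤c, −a<b≤a
g: translate: b→201 (≡3843 mod 1214), so (607,3843,6083)→(607,201,17)
g: flip: (607,201,17)→(17,-201,607)
g: translate: b→3 (≡-201 mod 34), so (17,-201,607)→(17,3,13)
g: flip: (17,3,13)→(13,-3,17)
g: reduced (well bottom): (13,-3,17) with a≤c, −a<b≤a
reduced forms (13, -3, 17) vs (13, -3, 17) ⇒ equivalent

yes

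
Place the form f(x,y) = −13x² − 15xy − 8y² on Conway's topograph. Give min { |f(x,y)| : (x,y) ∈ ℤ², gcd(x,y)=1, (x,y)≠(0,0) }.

translate: b→-11 (≡15 mod 26), so (13,15,8)→(13,-11,6)
flip: (13,-11,6)→(6,11,13)
translate: b→-1 (≡11 mod 12), so (6,11,13)→(6,-1,8)
reduced (well bottom): (6,-1,8) with a≤c, −a<b≤a
well minimum |f| = |-6| = 6 (negative-definite)

6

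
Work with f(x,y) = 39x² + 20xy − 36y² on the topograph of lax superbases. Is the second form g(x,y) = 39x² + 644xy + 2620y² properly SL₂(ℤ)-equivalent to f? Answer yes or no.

D₁ = 6016, D₂ = 6016
river cycle of f (length 16): (-36, 52, 23), (23, 40, -48), (-48, 56, 15), (15, 64, -32), (-32, 64, 15), (15, 56, -48), (-48, 40, 23), (23, 52, -36), (-36, 20, 39), (39, 58, -17), … (6 more)
river cycle of g (length 16): (39, 20, -36), (-36, 52, 23), (23, 40, -48), (-48, 56, 15), (15, 64, -32), (-32, 64, 15), (15, 56, -48), (-48, 40, 23), (23, 52, -36), (-36, 20, 39), … (6 more)
cycles coincide ⇒ equivalent

yes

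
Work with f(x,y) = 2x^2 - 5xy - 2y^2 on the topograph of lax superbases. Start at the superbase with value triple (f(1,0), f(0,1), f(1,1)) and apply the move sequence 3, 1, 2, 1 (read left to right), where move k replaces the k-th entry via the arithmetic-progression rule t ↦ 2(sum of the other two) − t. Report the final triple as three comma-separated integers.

start (2,-2,-5) = (f(1,0),f(0,1),f(1,1))
replace slot 3: 2·(2+(-2)) − (-5) = 5 → (2,-2,5)
replace slot 1: 2·((-2)+5) − 2 = 4 → (4,-2,5)
replace slot 2: 2·(4+5) − (-2) = 20 → (4,20,5)
replace slot 1: 2·(20+5) − 4 = 46 → (46,20,5)

46,20,5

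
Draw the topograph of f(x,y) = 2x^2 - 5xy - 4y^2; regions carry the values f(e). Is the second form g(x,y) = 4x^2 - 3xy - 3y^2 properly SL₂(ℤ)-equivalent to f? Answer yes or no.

D₁ = 57, D₂ = 57
river cycle of f (length 6): (-4, 5, 2), (2, 7, -1), (-1, 7, 2), (2, 5, -4), (-4, 3, 3), (3, 3, -4)
river cycle of g (length 6): (-3, 3, 4), (4, 5, -2), (-2, 7, 1), (1, 7, -2), (-2, 5, 4), (4, 3, -3)
cycles differ ⇒ inequivalent

no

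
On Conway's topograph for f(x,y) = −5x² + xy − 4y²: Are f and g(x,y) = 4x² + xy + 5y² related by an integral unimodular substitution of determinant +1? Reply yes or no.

D₁ = -79, D₂ = -79
f is negative-definite; reduce −f:
−f: flip: (5,-1,4)→(4,1,5)
−f: reduced (well bottom): (4,1,5) with a≤c, −a<b≤a
flip sign back: reduced form of f is (-4,-1,-5)
g: reduced (well bottom): (4,1,5) with a≤c, −a<b≤a
reduced forms (-4, -1, -5) vs (4, 1, 5) ⇒ inequivalent

no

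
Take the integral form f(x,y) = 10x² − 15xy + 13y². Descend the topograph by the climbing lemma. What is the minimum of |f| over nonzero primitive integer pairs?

translate: b→5 (≡-15 mod 20), so (10,-15,13)→(10,5,8)
flip: (10,5,8)→(8,-5,10)
reduced (well bottom): (8,-5,10) with a≤c, −a<b≤a
well minimum = a = 8

8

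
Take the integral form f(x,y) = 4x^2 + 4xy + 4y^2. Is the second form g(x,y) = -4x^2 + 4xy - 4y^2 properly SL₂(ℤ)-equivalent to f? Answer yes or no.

D₁ = -48, D₂ = -48
f: reduced (well bottom): (4,4,4) with a≤c, −a<b≤a
g is negative-definite; reduce −g:
−g: translate: b→4 (≡-4 mod 8), so (4,-4,4)→(4,4,4)
−g: reduced (well bottom): (4,4,4) with a≤c, −a<b≤a
flip sign back: reduced form of g is (-4,-4,-4)
reduced forms (4, 4, 4) vs (-4, -4, -4) ⇒ inequivalent

no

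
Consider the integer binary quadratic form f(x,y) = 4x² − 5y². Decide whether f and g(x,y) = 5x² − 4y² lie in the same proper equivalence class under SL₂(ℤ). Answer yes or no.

D₁ = 80, D₂ = 80
river cycle of f (length 2): (4, 8, -1), (-1, 8, 4)
river cycle of g (length 2): (-4, 8, 1), (1, 8, -4)
cycles differ ⇒ inequivalent

no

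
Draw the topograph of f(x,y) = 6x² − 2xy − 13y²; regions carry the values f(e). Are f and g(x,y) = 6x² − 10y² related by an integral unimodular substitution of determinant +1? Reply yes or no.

D₁ = 316, D₂ = 240
discriminants differ ⇒ not SL₂(ℤ)-equivalent

no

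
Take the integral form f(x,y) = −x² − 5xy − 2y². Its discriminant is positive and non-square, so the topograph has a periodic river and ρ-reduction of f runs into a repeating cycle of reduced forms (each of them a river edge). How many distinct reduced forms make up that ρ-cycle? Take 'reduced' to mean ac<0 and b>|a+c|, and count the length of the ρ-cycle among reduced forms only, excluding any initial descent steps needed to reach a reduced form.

D = 17, ⌊√D⌋ = 4
descent: ρ → (-2,1,2)  [lands on river]
river: ρ → (2,3,-1)
river: ρ → (-1,3,2)
river: ρ → (2,1,-2)
river: ρ → (-2,3,1)
river: ρ → (1,3,-2)
ρ-cycle length = 6 (tail of 1 descent step not counted)

6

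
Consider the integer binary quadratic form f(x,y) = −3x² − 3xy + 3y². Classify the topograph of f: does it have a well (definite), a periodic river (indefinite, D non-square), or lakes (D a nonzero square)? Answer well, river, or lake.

D = b²−4ac = (-3)² − 4·(-3)·3 = 45
D > 0 non-square ⇒ indefinite ⇒ periodic river

river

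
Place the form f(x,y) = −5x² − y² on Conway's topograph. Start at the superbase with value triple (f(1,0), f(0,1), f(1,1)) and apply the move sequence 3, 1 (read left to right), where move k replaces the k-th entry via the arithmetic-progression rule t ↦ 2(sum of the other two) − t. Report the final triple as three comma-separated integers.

start (-5,-1,-6) = (f(1,0),f(0,1),f(1,1))
replace slot 3: 2·((-5)+(-1)) − (-6) = -6 → (-5,-1,-6)
replace slot 1: 2·((-1)+(-6)) − (-5) = -9 → (-9,-1,-6)

-9,-1,-6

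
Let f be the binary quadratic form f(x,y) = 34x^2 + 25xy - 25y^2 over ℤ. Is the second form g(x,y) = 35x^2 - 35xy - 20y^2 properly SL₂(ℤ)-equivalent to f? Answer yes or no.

D₁ = 4025, D₂ = 4025
river cycle of f (length 16): (-25, 25, 34), (34, 43, -16), (-16, 53, 19), (19, 61, -4), (-4, 59, 34), (34, 9, -29), (-29, 49, 14), (14, 63, -1), (-1, 63, 14), (14, 49, -29), … (6 more)
river cycle of g (length 10): (-20, 35, 35), (35, 35, -20), (-20, 45, 25), (25, 55, -10), (-10, 45, 50), (50, 55, -5), (-5, 55, 50), (50, 45, -10), (-10, 55, 25), (25, 45, -20)
cycles differ ⇒ inequivalent

no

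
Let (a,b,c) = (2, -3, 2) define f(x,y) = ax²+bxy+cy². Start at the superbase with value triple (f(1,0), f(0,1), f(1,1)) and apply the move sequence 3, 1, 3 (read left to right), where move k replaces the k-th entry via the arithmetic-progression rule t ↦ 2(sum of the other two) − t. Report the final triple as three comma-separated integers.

start (2,2,1) = (f(1,0),f(0,1),f(1,1))
replace slot 3: 2·(2+2) − 1 = 7 → (2,2,7)
replace slot 1: 2·(2+7) − 2 = 16 → (16,2,7)
replace slot 3: 2·(16+2) − 7 = 29 → (16,2,29)

16,2,29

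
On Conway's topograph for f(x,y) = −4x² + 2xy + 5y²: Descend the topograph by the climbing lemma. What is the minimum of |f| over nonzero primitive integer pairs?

river: ρ → (5,8,-1)
river: ρ → (-1,8,5)
river: ρ → (5,2,-4)
river: ρ → (-4,6,3)
river: ρ → (3,6,-4)
river: ρ → (-4,2,5)
closes: descent 0, river 6
min |a| on river = 1

1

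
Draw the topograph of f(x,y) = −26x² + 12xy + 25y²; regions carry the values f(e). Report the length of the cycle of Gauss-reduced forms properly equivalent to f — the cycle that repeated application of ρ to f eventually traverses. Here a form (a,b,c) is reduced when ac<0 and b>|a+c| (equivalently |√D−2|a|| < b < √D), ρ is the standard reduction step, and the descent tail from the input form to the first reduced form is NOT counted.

D = 2744, ⌊√D⌋ = 52
river: ρ → (25,38,-13)
river: ρ → (-13,40,22)
river: ρ → (22,48,-5)
river: ρ → (-5,52,2)
river: ρ → (2,52,-5)
river: ρ → (-5,48,22)
river: ρ → (22,40,-13)
river: ρ → (-13,38,25)
river: ρ → (25,12,-26)
river: ρ → (-26,40,11)
river: ρ → (11,48,-10)
river: ρ → (-10,52,1)
river: ρ → (1,52,-10)
river: ρ → (-10,48,11)
river: ρ → (11,40,-26)
river: ρ → (-26,12,25)
ρ-cycle length = 16 (tail of 0 descent steps not counted)

16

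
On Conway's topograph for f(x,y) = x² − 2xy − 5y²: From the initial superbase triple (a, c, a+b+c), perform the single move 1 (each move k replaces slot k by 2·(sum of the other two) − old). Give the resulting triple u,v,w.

start (1,-5,-6) = (f(1,0),f(0,1),f(1,1))
replace slot 1: 2·((-5)+(-6)) − 1 = -23 → (-23,-5,-6)

-23,-5,-6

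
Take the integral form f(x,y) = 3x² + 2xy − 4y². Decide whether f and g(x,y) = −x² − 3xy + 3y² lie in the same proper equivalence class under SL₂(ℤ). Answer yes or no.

D₁ = 52, D₂ = 21
discriminants differ ⇒ not SL₂(ℤ)-equivalent

no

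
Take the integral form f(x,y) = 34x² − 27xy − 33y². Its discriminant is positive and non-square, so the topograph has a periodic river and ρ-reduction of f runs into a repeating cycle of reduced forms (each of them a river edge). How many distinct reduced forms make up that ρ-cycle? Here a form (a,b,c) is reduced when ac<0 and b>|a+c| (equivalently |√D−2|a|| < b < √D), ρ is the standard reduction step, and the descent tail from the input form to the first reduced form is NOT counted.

D = 5217, ⌊√D⌋ = 72
descent: ρ → (-33,27,34)  [lands on river]
river: ρ → (34,41,-26)
river: ρ → (-26,63,12)
river: ρ → (12,57,-41)
river: ρ → (-41,25,28)
river: ρ → (28,31,-38)
river: ρ → (-38,45,21)
river: ρ → (21,39,-44)
river: ρ → (-44,49,16)
river: ρ → (16,47,-47)
river: ρ → (-47,47,16)
river: ρ → (16,49,-44)
river: ρ → (-44,39,21)
river: ρ → (21,45,-38)
river: ρ → (-38,31,28)
river: ρ → (28,25,-41)
river: ρ → (-41,57,12)
river: ρ → (12,63,-26)
river: ρ → (-26,41,34)
river: ρ → (34,27,-33)
river: ρ → (-33,39,28)
river: ρ → (28,17,-44)
river: ρ → (-44,71,1)
river: ρ → (1,71,-44)
river: ρ → (-44,17,28)
river: ρ → (28,39,-33)
ρ-cycle length = 26 (tail of 1 descent step not counted)

26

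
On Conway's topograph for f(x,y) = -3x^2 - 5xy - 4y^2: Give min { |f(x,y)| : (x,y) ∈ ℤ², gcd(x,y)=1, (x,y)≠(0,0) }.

translate: b→-1 (≡5 mod 6), so (3,5,4)→(3,-1,2)
flip: (3,-1,2)→(2,1,3)
reduced (well bottom): (2,1,3) with a≤c, −a<b≤a
well minimum |f| = |-2| = 2 (negative-definite)

2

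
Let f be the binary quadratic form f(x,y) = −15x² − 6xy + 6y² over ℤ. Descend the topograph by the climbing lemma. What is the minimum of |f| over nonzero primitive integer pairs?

descent: ρ → (6,18,-3)  [lands on river]
river: ρ → (-3,18,6)
closes: descent 1, river 2
min |a| on river = 3

3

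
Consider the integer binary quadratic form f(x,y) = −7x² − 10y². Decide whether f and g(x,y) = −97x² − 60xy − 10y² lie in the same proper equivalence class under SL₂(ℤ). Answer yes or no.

D₁ = -280, D₂ = -280
f is negative-definite; reduce −f:
−f: reduced (well bottom): (7,0,10) with a≤c, −a<b≤a
flip sign back: reduced form of f is (-7,0,-10)
g is negative-definite; reduce −g:
−g: flip: (97,60,10)→(10,-60,97)
−g: translate: b→0 (≡-60 mod 20), so (10,-60,97)→(10,0,7)
−g: flip: (10,0,7)→(7,0,10)
−g: reduced (well bottom): (7,0,10) with a≤c, −a<b≤a
flip sign back: reduced form of g is (-7,0,-10)
reduced forms (-7, 0, -10) vs (-7, 0, -10) ⇒ equivalent

yes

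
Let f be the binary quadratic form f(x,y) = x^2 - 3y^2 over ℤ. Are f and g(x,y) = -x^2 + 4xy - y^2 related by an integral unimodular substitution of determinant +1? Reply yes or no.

D₁ = 12, D₂ = 12
river cycle of f (length 2): (1, 2, -2), (-2, 2, 1)
river cycle of g (length 2): (-1, 2, 2), (2, 2, -1)
cycles differ ⇒ inequivalent

no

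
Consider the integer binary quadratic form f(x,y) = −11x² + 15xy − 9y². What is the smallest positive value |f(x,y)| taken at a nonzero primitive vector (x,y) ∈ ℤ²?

translate: b→7 (≡-15 mod 22), so (11,-15,9)→(11,7,5)
flip: (11,7,5)→(5,-7,11)
translate: b→3 (≡-7 mod 10), so (5,-7,11)→(5,3,9)
reduced (well bottom): (5,3,9) with a≤c, −a<b≤a
well minimum |f| = |-5| = 5 (negative-definite)

5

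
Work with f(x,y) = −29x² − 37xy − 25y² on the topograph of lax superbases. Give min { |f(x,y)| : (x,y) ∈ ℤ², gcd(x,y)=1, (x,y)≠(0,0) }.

translate: b→-21 (≡37 mod 58), so (29,37,25)→(29,-21,17)
flip: (29,-21,17)→(17,21,29)
translate: b→-13 (≡21 mod 34), so (17,21,29)→(17,-13,25)
reduced (well bottom): (17,-13,25) with a≤c, −a<b≤a
well minimum |f| = |-17| = 17 (negative-definite)

17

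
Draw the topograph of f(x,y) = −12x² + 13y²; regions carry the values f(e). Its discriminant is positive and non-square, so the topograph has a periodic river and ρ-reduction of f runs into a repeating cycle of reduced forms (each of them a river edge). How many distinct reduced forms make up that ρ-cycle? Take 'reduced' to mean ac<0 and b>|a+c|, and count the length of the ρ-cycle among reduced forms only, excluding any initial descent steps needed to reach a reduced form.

D = 624, ⌊√D⌋ = 24
descent: ρ → (13,0,-12)
descent: ρ → (-12,24,1)  [lands on river]
river: ρ → (1,24,-12)
ρ-cycle length = 2 (tail of 2 descent steps not counted)

2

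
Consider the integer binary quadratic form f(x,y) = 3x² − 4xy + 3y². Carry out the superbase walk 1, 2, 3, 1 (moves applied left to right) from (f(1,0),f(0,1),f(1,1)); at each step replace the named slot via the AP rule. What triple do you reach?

start (3,3,2) = (f(1,0),f(0,1),f(1,1))
replace slot 1: 2·(3+2) − 3 = 7 → (7,3,2)
replace slot 2: 2·(7+2) − 3 = 15 → (7,15,2)
replace slot 3: 2·(7+15) − 2 = 42 → (7,15,42)
replace slot 1: 2·(15+42) − 7 = 107 → (107,15,42)

107,15,42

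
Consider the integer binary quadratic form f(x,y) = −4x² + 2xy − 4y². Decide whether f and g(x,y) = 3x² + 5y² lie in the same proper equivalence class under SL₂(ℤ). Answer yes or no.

D₁ = -60, D₂ = -60
f is negative-definite; reduce −f:
−f: flip: (4,-2,4)→(4,2,4)
−f: reduced (well bottom): (4,2,4) with a≤c, −a<b≤a
flip sign back: reduced form of f is (-4,-2,-4)
g: reduced (well bottom): (3,0,5) with a≤c, −a<b≤a
reduced forms (-4, -2, -4) vs (3, 0, 5) ⇒ inequivalent

no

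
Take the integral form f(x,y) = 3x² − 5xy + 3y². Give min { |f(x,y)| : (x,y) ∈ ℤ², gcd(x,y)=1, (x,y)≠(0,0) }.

translate: b→1 (≡-5 mod 6), so (3,-5,3)→(3,1,1)
flip: (3,1,1)→(1,-1,3)
translate: b→1 (≡-1 mod 2), so (1,-1,3)→(1,1,3)
reduced (well bottom): (1,1,3) with a≤c, −a<b≤a
well minimum = a = 1

1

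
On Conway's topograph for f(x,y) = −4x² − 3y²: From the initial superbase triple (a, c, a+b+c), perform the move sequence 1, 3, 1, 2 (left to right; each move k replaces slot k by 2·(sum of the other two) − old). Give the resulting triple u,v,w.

start (-4,-3,-7) = (f(1,0),f(0,1),f(1,1))
replace slot 1: 2·((-3)+(-7)) − (-4) = -16 → (-16,-3,-7)
replace slot 3: 2·((-16)+(-3)) − (-7) = -31 → (-16,-3,-31)
replace slot 1: 2·((-3)+(-31)) − (-16) = -52 → (-52,-3,-31)
replace slot 2: 2·((-52)+(-31)) − (-3) = -163 → (-52,-163,-31)

-52,-163,-31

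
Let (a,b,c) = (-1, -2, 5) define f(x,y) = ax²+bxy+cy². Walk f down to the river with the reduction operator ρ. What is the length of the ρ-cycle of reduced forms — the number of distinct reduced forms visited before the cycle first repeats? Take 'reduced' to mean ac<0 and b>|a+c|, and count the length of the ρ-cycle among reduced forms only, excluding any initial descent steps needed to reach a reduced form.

D = 24, ⌊√D⌋ = 4
descent: ρ → (5,2,-1)
descent: ρ → (-1,4,2)  [lands on river]
river: ρ → (2,4,-1)
ρ-cycle length = 2 (tail of 2 descent steps not counted)

2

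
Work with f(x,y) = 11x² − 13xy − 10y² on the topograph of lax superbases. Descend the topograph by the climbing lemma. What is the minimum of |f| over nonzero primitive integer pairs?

descent: ρ → (-10,13,11)  [lands on river]
river: ρ → (11,9,-12)
river: ρ → (-12,15,8)
river: ρ → (8,17,-10)
river: ρ → (-10,23,2)
river: ρ → (2,21,-21)
river: ρ → (-21,21,2)
river: ρ → (2,23,-10)
river: ρ → (-10,17,8)
river: ρ → (8,15,-12)
river: ρ → (-12,9,11)
river: ρ → (11,13,-10)
river: ρ → (-10,7,14)
river: ρ → (14,21,-3)
river: ρ → (-3,21,14)
river: ρ → (14,7,-10)
closes: descent 1, river 16
min |a| on river = 2

2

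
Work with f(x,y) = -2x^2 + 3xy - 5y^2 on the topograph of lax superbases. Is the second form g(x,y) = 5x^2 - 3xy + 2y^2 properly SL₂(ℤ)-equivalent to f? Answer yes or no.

D₁ = -31, D₂ = -31
f is negative-definite; reduce −f:
−f: translate: b→1 (≡-3 mod 4), so (2,-3,5)→(2,1,4)
−f: reduced (well bottom): (2,1,4) with a≤c, −a<b≤a
flip sign back: reduced form of f is (-2,-1,-4)
g: flip: (5,-3,2)→(2,3,5)
g: translate: b→-1 (≡3 mod 4), so (2,3,5)→(2,-1,4)
g: reduced (well bottom): (2,-1,4) with a≤c, −a<b≤a
reduced forms (-2, -1, -4) vs (2, -1, 4) ⇒ inequivalent

no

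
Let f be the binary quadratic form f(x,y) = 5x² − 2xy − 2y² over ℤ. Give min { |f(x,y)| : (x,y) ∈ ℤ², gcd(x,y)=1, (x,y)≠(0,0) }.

descent: ρ → (-2,6,1)  [lands on river]
river: ρ → (1,6,-2)
closes: descent 1, river 2
min |a| on river = 1

1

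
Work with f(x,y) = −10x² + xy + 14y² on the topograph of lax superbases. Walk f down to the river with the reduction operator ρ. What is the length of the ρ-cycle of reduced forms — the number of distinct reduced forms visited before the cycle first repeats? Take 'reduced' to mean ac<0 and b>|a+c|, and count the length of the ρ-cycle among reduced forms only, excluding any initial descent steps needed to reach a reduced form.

D = 561, ⌊√D⌋ = 23
descent: ρ → (14,-1,-10)
descent: ρ → (-10,21,3)  [lands on river]
river: ρ → (3,21,-10)
river: ρ → (-10,19,5)
river: ρ → (5,21,-6)
river: ρ → (-6,15,14)
river: ρ → (14,13,-7)
river: ρ → (-7,15,12)
river: ρ → (12,9,-10)
river: ρ → (-10,11,11)
river: ρ → (11,11,-10)
river: ρ → (-10,9,12)
river: ρ → (12,15,-7)
river: ρ → (-7,13,14)
river: ρ → (14,15,-6)
river: ρ → (-6,21,5)
river: ρ → (5,19,-10)
ρ-cycle length = 16 (tail of 2 descent steps not counted)

16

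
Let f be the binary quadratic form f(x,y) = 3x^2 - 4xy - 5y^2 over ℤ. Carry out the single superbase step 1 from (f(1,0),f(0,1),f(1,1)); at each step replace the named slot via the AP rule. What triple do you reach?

start (3,-5,-6) = (f(1,0),f(0,1),f(1,1))
replace slot 1: 2·((-5)+(-6)) − 3 = -25 → (-25,-5,-6)

-25,-5,-6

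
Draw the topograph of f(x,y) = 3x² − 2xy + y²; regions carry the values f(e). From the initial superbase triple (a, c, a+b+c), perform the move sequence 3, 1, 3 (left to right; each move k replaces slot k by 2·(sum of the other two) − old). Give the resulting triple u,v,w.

start (3,1,2) = (f(1,0),f(0,1),f(1,1))
replace slot 3: 2·(3+1) − 2 = 6 → (3,1,6)
replace slot 1: 2·(1+6) − 3 = 11 → (11,1,6)
replace slot 3: 2·(11+1) − 6 = 18 → (11,1,18)

11,1,18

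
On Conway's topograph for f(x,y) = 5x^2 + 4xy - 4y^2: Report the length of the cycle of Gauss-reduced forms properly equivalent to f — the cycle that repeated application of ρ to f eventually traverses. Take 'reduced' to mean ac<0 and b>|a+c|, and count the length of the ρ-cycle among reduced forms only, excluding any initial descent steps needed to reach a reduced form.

D = 96, ⌊√D⌋ = 9
river: ρ → (-4,4,5)
river: ρ → (5,6,-3)
river: ρ → (-3,6,5)
river: ρ → (5,4,-4)
ρ-cycle length = 4 (tail of 0 descent steps not counted)

4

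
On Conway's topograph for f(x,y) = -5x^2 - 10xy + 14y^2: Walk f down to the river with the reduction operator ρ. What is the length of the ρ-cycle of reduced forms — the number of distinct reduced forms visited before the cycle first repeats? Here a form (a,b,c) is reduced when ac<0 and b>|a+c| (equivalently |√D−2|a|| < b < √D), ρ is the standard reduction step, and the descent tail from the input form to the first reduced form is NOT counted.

D = 380, ⌊√D⌋ = 19
descent: ρ → (14,10,-5)  [lands on river]
river: ρ → (-5,10,14)
river: ρ → (14,18,-1)
river: ρ → (-1,18,14)
ρ-cycle length = 4 (tail of 1 descent step not counted)

4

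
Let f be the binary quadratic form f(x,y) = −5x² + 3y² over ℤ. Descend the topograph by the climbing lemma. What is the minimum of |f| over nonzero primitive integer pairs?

descent: ρ → (3,6,-2)  [lands on river]
river: ρ → (-2,6,3)
closes: descent 1, river 2
min |a| on river = 2

2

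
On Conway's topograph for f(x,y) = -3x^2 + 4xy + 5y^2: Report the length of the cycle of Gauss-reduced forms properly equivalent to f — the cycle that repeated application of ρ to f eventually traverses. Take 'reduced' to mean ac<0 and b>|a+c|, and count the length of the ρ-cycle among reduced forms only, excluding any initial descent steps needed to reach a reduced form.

D = 76, ⌊√D⌋ = 8
river: ρ → (5,6,-2)
river: ρ → (-2,6,5)
river: ρ → (5,4,-3)
river: ρ → (-3,8,1)
river: ρ → (1,8,-3)
river: ρ → (-3,4,5)
ρ-cycle length = 6 (tail of 0 descent steps not counted)

6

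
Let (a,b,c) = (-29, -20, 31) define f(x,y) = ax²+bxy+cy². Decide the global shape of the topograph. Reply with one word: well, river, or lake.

D = b²−4ac = (-20)² − 4·(-29)·31 = 3996
D > 0 non-square ⇒ indefinite ⇒ periodic river

river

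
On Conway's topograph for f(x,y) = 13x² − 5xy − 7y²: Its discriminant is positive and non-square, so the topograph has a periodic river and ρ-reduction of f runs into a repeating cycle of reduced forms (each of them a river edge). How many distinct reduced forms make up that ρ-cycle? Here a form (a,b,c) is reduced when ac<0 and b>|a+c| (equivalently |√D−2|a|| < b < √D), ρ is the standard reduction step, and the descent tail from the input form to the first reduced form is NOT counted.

D = 389, ⌊√D⌋ = 19
descent: ρ → (-7,19,1)  [lands on river]
river: ρ → (1,19,-7)
river: ρ → (-7,9,11)
river: ρ → (11,13,-5)
river: ρ → (-5,17,5)
river: ρ → (5,13,-11)
river: ρ → (-11,9,7)
river: ρ → (7,19,-1)
river: ρ → (-1,19,7)
river: ρ → (7,9,-11)
river: ρ → (-11,13,5)
river: ρ → (5,17,-5)
river: ρ → (-5,13,11)
river: ρ → (11,9,-7)
ρ-cycle length = 14 (tail of 1 descent step not counted)

14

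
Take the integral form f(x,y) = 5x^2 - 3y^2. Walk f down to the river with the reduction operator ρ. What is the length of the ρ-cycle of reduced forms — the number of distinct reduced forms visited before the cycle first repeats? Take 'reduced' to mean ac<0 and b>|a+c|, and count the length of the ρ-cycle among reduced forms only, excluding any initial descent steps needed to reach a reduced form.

D = 60, ⌊√D⌋ = 7
descent: ρ → (-3,6,2)  [lands on river]
river: ρ → (2,6,-3)
ρ-cycle length = 2 (tail of 1 descent step not counted)

2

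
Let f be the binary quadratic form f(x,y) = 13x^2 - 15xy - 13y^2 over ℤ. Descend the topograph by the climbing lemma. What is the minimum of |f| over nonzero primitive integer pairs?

descent: ρ → (-13,15,13)  [lands on river]
river: ρ → (13,11,-15)
river: ρ → (-15,19,9)
river: ρ → (9,17,-17)
river: ρ → (-17,17,9)
river: ρ → (9,19,-15)
river: ρ → (-15,11,13)
river: ρ → (13,15,-13)
river: ρ → (-13,11,15)
river: ρ → (15,19,-9)
river: ρ → (-9,17,17)
river: ρ → (17,17,-9)
river: ρ → (-9,19,15)
river: ρ → (15,11,-13)
closes: descent 1, river 14
min |a| on river = 9

9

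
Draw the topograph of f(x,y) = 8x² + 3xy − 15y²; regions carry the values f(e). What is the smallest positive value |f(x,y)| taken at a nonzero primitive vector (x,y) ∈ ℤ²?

descent: ρ → (-15,-3,8)
descent: ρ → (8,19,-4)  [lands on river]
river: ρ → (-4,21,3)
river: ρ → (3,21,-4)
river: ρ → (-4,19,8)
river: ρ → (8,13,-10)
river: ρ → (-10,7,11)
river: ρ → (11,15,-6)
river: ρ → (-6,21,2)
river: ρ → (2,19,-16)
river: ρ → (-16,13,5)
river: ρ → (5,17,-10)
river: ρ → (-10,3,12)
river: ρ → (12,21,-1)
river: ρ → (-1,21,12)
river: ρ → (12,3,-10)
river: ρ → (-10,17,5)
river: ρ → (5,13,-16)
river: ρ → (-16,19,2)
river: ρ → (2,21,-6)
river: ρ → (-6,15,11)
river: ρ → (11,7,-10)
river: ρ → (-10,13,8)
closes: descent 2, river 22
min |a| on river = 1

1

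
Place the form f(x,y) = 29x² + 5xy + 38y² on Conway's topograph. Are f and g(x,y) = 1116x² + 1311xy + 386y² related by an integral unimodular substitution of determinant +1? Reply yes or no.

D₁ = -4383, D₂ = -4383
f: reduced (well bottom): (29,5,38) with a≤c, −a<b≤a
g: translate: b→-921 (≡1311 mod 2232), so (1116,1311,386)→(1116,-921,191)
g: flip: (1116,-921,191)→(191,921,1116)
g: translate: b→157 (≡921 mod 382), so (191,921,1116)→(191,157,38)
g: flip: (191,157,38)→(38,-157,191)
g: translate: b→-5 (≡-157 mod 76), so (38,-157,191)→(38,-5,29)
g: flip: (38,-5,29)→(29,5,38)
g: reduced (well bottom): (29,5,38) with a≤c, −a<b≤a
reduced forms (29, 5, 38) vs (29, 5, 38) ⇒ equivalent

yes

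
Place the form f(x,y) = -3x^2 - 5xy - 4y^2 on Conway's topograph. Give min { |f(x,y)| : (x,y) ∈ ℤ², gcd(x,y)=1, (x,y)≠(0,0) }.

translate: b→-1 (≡5 mod 6), so (3,5,4)→(3,-1,2)
flip: (3,-1,2)→(2,1,3)
reduced (well bottom): (2,1,3) with a≤c, −a<b≤a
well minimum |f| = |-2| = 2 (negative-definite)

2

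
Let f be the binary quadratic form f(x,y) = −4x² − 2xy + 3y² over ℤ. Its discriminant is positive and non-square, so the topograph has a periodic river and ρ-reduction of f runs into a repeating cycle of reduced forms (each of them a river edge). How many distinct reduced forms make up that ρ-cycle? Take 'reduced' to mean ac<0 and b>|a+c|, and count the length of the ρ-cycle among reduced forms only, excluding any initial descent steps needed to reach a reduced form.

D = 52, ⌊√D⌋ = 7
descent: ρ → (3,2,-4)  [lands on river]
river: ρ → (-4,6,1)
river: ρ → (1,6,-4)
river: ρ → (-4,2,3)
river: ρ → (3,4,-3)
river: ρ → (-3,2,4)
river: ρ → (4,6,-1)
river: ρ → (-1,6,4)
river: ρ → (4,2,-3)
river: ρ → (-3,4,3)
ρ-cycle length = 10 (tail of 1 descent step not counted)

10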